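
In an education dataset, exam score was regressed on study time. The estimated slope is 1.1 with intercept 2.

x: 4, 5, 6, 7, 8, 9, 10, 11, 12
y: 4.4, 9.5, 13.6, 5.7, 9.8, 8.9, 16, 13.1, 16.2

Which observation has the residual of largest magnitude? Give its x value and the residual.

x = 6, e = 5

x=4: ŷ = 2 + 1.1·4 = 6.4; e = 4.4 − 6.4 = -2
x=5: ŷ = 2 + 1.1·5 = 7.5; e = 9.5 − 7.5 = 2
x=6: ŷ = 2 + 1.1·6 = 8.6; e = 13.6 − 8.6 = 5
x=7: ŷ = 2 + 1.1·7 = 9.7; e = 5.7 − 9.7 = -4
x=8: ŷ = 2 + 1.1·8 = 10.8; e = 9.8 − 10.8 = -1
x=9: ŷ = 2 + 1.1·9 = 11.9; e = 8.9 − 11.9 = -3
x=10: ŷ = 2 + 1.1·10 = 13; e = 16 − 13 = 3
x=11: ŷ = 2 + 1.1·11 = 14.1; e = 13.1 − 14.1 = -1
x=12: ŷ = 2 + 1.1·12 = 15.2; e = 16.2 − 15.2 = 1
Largest |e| is 5 at x = 6, residual 5.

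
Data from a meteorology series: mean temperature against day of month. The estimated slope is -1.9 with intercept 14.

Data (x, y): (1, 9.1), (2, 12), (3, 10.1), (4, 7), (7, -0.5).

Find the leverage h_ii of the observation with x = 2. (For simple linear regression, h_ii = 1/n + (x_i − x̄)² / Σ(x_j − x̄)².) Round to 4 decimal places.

x̄ = (1 + 2 + 3 + 4 + 7)/5 = 3.4
Σ(x − x̄)² = 5.76 + 1.96 + 0.16 + 0.36 + 12.96 = 21.2
h = 1/5 + (-1.4)²/21.2 = 0.2 + 0.0924528 = 0.2925

h = 0.2925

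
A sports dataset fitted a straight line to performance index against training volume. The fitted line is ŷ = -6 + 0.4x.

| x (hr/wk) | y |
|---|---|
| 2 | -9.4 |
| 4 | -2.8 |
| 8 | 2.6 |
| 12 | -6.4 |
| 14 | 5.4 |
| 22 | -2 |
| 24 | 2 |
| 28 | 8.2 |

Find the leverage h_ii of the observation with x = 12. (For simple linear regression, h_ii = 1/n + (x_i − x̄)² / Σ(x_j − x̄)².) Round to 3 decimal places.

x̄ = (2 + 4 + 8 + 12 + 14 + 22 + 24 + 28)/8 = 14.25
Σ(x − x̄)² = 150.062 + 105.062 + 39.0625 + 5.0625 + 0.0625 + 60.0625 + 95.0625 + 189.062 = 643.5
h = 1/8 + (-2.25)²/643.5 = 0.125 + 0.00786713 = 0.133

h = 0.133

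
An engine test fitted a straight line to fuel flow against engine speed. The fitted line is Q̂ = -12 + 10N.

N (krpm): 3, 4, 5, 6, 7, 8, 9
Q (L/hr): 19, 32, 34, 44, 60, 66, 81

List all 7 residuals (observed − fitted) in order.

N=3: Q̂ = -12 + 10·3 = 18; e = 19 − 18 = 1
N=4: Q̂ = -12 + 10·4 = 28; e = 32 − 28 = 4
N=5: Q̂ = -12 + 10·5 = 38; e = 34 − 38 = -4
N=6: Q̂ = -12 + 10·6 = 48; e = 44 − 48 = -4
N=7: Q̂ = -12 + 10·7 = 58; e = 60 − 58 = 2
N=8: Q̂ = -12 + 10·8 = 68; e = 66 − 68 = -2
N=9: Q̂ = -12 + 10·9 = 78; e = 81 − 78 = 3

1, 4, -4, -4, 2, -2, 3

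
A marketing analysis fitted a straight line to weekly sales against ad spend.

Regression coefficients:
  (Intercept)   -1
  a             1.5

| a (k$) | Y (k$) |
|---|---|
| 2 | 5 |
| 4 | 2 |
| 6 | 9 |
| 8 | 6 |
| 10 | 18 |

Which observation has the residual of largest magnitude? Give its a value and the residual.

a=2: ŷ = -1 + 1.5·2 = 2; r = 5 − 2 = 3
a=4: ŷ = -1 + 1.5·4 = 5; r = 2 − 5 = -3
a=6: ŷ = -1 + 1.5·6 = 8; r = 9 − 8 = 1
a=8: ŷ = -1 + 1.5·8 = 11; r = 6 − 11 = -5
a=10: ŷ = -1 + 1.5·10 = 14; r = 18 − 14 = 4
Largest |r| is 5 at a = 8, residual -5.

a = 8, r = -5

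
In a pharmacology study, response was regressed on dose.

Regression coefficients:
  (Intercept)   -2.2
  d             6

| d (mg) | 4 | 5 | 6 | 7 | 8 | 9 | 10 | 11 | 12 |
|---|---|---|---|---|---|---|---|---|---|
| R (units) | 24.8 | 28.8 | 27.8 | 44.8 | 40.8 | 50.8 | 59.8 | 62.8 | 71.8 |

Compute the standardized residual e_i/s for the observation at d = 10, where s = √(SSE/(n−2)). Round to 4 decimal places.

d=4: R̂ = -2.2 + 6·4 = 21.8; e = 24.8 − 21.8 = 3
d=5: R̂ = -2.2 + 6·5 = 27.8; e = 28.8 − 27.8 = 1
d=6: R̂ = -2.2 + 6·6 = 33.8; e = 27.8 − 33.8 = -6
d=7: R̂ = -2.2 + 6·7 = 39.8; e = 44.8 − 39.8 = 5
d=8: R̂ = -2.2 + 6·8 = 45.8; e = 40.8 − 45.8 = -5
d=9: R̂ = -2.2 + 6·9 = 51.8; e = 50.8 − 51.8 = -1
d=10: R̂ = -2.2 + 6·10 = 57.8; e = 59.8 − 57.8 = 2
d=11: R̂ = -2.2 + 6·11 = 63.8; e = 62.8 − 63.8 = -1
d=12: R̂ = -2.2 + 6·12 = 69.8; e = 71.8 − 69.8 = 2
SSE = 9 + 1 + 36 + 25 + 25 + 1 + 4 + 1 + 4 = 106
s = √(106/7) = 3.89138
e/s = 2 / 3.89138 = 0.5140

0.5140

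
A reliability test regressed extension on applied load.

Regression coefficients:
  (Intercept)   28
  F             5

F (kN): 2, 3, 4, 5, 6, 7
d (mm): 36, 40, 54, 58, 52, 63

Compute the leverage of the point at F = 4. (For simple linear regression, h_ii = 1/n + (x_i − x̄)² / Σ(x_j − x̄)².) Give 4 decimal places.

h = 0.1810

F̄ = (2 + 3 + 4 + 5 + 6 + 7)/6 = 4.5
Σ(F − F̄)² = 6.25 + 2.25 + 0.25 + 0.25 + 2.25 + 6.25 = 17.5
h = 1/6 + (-0.5)²/17.5 = 0.166667 + 0.0142857 = 0.1810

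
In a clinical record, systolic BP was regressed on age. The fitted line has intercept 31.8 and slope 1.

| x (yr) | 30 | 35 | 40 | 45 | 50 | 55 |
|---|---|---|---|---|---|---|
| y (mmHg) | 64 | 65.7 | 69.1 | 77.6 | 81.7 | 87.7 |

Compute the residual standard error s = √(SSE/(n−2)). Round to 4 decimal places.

x=30: ŷ = 31.8 + 30 = 61.8; e = 64 − 61.8 = 2.2
x=35: ŷ = 31.8 + 35 = 66.8; e = 65.7 − 66.8 = -1.1
x=40: ŷ = 31.8 + 40 = 71.8; e = 69.1 − 71.8 = -2.7
x=45: ŷ = 31.8 + 45 = 76.8; e = 77.6 − 76.8 = 0.8
x=50: ŷ = 31.8 + 50 = 81.8; e = 81.7 − 81.8 = -0.1
x=55: ŷ = 31.8 + 55 = 86.8; e = 87.7 − 86.8 = 0.9
SSE = 4.84 + 1.21 + 7.29 + 0.64 + 0.01 + 0.81 = 14.8
s = √(14.8/4) = √3.7 ≈ 1.9235

s = 1.9235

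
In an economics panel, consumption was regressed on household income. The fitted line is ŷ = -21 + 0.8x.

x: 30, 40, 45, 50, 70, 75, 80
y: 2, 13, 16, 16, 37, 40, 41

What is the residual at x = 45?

e = 1

ŷ = -21 + 0.8·45 = 15
e = 16 − 15 = 1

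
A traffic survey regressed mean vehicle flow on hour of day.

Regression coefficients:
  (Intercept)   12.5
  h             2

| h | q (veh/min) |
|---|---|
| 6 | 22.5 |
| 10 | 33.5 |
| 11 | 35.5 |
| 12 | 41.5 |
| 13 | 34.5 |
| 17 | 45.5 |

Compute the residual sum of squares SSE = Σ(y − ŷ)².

h=6: q̂ = 12.5 + 2·6 = 24.5; e = 22.5 − 24.5 = -2
h=10: q̂ = 12.5 + 2·10 = 32.5; e = 33.5 − 32.5 = 1
h=11: q̂ = 12.5 + 2·11 = 34.5; e = 35.5 − 34.5 = 1
h=12: q̂ = 12.5 + 2·12 = 36.5; e = 41.5 − 36.5 = 5
h=13: q̂ = 12.5 + 2·13 = 38.5; e = 34.5 − 38.5 = -4
h=17: q̂ = 12.5 + 2·17 = 46.5; e = 45.5 − 46.5 = -1
SSE = 4 + 1 + 1 + 25 + 16 + 1 = 48

SSE = 48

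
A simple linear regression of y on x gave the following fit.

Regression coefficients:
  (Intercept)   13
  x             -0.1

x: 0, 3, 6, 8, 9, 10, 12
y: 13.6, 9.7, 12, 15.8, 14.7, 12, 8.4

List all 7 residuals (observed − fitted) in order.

x=0: ŷ = 13 − 0.1·0 = 13; e = 13.6 − 13 = 0.6
x=3: ŷ = 13 − 0.1·3 = 12.7; e = 9.7 − 12.7 = -3
x=6: ŷ = 13 − 0.1·6 = 12.4; e = 12 − 12.4 = -0.4
x=8: ŷ = 13 − 0.1·8 = 12.2; e = 15.8 − 12.2 = 3.6
x=9: ŷ = 13 − 0.1·9 = 12.1; e = 14.7 − 12.1 = 2.6
x=10: ŷ = 13 − 0.1·10 = 12; e = 12 − 12 = 0
x=12: ŷ = 13 − 0.1·12 = 11.8; e = 8.4 − 11.8 = -3.4

0.6, -3, -0.4, 3.6, 2.6, 0, -3.4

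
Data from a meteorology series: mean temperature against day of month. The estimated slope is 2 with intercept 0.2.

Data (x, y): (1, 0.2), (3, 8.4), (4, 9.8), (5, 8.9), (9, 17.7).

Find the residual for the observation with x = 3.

ŷ = 0.2 + 2·3 = 6.2
e = 8.4 − 6.2 = 2.2

e = 2.2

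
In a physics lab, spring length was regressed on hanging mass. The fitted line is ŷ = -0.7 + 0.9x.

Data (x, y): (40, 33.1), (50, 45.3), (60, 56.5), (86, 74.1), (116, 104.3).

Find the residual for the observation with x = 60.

ŷ = -0.7 + 0.9·60 = 53.3
r = 56.5 − 53.3 = 3.2

r = 3.2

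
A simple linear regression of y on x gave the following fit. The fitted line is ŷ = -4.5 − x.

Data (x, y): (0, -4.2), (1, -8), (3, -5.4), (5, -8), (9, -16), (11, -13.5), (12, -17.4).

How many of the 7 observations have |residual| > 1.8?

x=0: ŷ = -4.5 − 0 = -4.5; e = -4.2 − (-4.5) = 0.3
x=1: ŷ = -4.5 − 1 = -5.5; e = -8 − (-5.5) = -2.5
x=3: ŷ = -4.5 − 3 = -7.5; e = -5.4 − (-7.5) = 2.1
x=5: ŷ = -4.5 − 5 = -9.5; e = -8 − (-9.5) = 1.5
x=9: ŷ = -4.5 − 9 = -13.5; e = -16 − (-13.5) = -2.5
x=11: ŷ = -4.5 − 11 = -15.5; e = -13.5 − (-15.5) = 2
x=12: ŷ = -4.5 − 12 = -16.5; e = -17.4 − (-16.5) = -0.9
|e| > 1.8: x=1 (|e|=2.5), x=3 (|e|=2.1), x=9 (|e|=2.5), x=11 (|e|=2) → 4

4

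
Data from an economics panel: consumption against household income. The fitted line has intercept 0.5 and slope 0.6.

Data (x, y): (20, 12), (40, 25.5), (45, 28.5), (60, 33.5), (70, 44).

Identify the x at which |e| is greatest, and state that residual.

x=20: ŷ = 0.5 + 0.6·20 = 12.5; e = 12 − 12.5 = -0.5
x=40: ŷ = 0.5 + 0.6·40 = 24.5; e = 25.5 − 24.5 = 1
x=45: ŷ = 0.5 + 0.6·45 = 27.5; e = 28.5 − 27.5 = 1
x=60: ŷ = 0.5 + 0.6·60 = 36.5; e = 33.5 − 36.5 = -3
x=70: ŷ = 0.5 + 0.6·70 = 42.5; e = 44 − 42.5 = 1.5
Largest |e| is 3 at x = 60, residual -3.

x = 60, e = -3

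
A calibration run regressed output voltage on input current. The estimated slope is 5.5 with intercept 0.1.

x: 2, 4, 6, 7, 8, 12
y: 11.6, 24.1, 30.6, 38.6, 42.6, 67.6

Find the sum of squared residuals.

SSE = 15

x=2: ŷ = 0.1 + 5.5·2 = 11.1; e = 11.6 − 11.1 = 0.5
x=4: ŷ = 0.1 + 5.5·4 = 22.1; e = 24.1 − 22.1 = 2
x=6: ŷ = 0.1 + 5.5·6 = 33.1; e = 30.6 − 33.1 = -2.5
x=7: ŷ = 0.1 + 5.5·7 = 38.6; e = 38.6 − 38.6 = 0
x=8: ŷ = 0.1 + 5.5·8 = 44.1; e = 42.6 − 44.1 = -1.5
x=12: ŷ = 0.1 + 5.5·12 = 66.1; e = 67.6 − 66.1 = 1.5
SSE = 0.25 + 4 + 6.25 + 0 + 2.25 + 2.25 = 15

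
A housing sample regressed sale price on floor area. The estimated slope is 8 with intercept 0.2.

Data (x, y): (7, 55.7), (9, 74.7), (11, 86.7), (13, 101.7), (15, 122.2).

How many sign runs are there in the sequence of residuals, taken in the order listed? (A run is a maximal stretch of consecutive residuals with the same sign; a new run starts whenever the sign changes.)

4 runs

x=7: ŷ = 0.2 + 8·7 = 56.2; r = 55.7 − 56.2 = -0.5
x=9: ŷ = 0.2 + 8·9 = 72.2; r = 74.7 − 72.2 = 2.5
x=11: ŷ = 0.2 + 8·11 = 88.2; r = 86.7 − 88.2 = -1.5
x=13: ŷ = 0.2 + 8·13 = 104.2; r = 101.7 − 104.2 = -2.5
x=15: ŷ = 0.2 + 8·15 = 120.2; r = 122.2 − 120.2 = 2
Signs: − + − − +
Runs: −×1, +×1, −×2, +×1 → 4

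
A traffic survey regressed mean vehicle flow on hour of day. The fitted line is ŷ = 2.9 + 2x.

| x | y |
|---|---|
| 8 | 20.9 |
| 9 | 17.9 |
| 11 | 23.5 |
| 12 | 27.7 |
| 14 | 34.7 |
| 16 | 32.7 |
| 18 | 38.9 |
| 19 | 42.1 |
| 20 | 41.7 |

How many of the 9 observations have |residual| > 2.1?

x=8: ŷ = 2.9 + 2·8 = 18.9; r = 20.9 − 18.9 = 2
x=9: ŷ = 2.9 + 2·9 = 20.9; r = 17.9 − 20.9 = -3
x=11: ŷ = 2.9 + 2·11 = 24.9; r = 23.5 − 24.9 = -1.4
x=12: ŷ = 2.9 + 2·12 = 26.9; r = 27.7 − 26.9 = 0.8
x=14: ŷ = 2.9 + 2·14 = 30.9; r = 34.7 − 30.9 = 3.8
x=16: ŷ = 2.9 + 2·16 = 34.9; r = 32.7 − 34.9 = -2.2
x=18: ŷ = 2.9 + 2·18 = 38.9; r = 38.9 − 38.9 = 0
x=19: ŷ = 2.9 + 2·19 = 40.9; r = 42.1 − 40.9 = 1.2
x=20: ŷ = 2.9 + 2·20 = 42.9; r = 41.7 − 42.9 = -1.2
|r| > 2.1: x=9 (|r|=3), x=14 (|r|=3.8), x=16 (|r|=2.2) → 3

3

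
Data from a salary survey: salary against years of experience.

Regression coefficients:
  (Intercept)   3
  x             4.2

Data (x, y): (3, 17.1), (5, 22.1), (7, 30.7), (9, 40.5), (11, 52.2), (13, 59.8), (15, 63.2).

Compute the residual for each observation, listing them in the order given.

1.5, -1.9, -1.7, -0.3, 3, 2.2, -2.8

x=3: ŷ = 3 + 4.2·3 = 15.6; e = 17.1 − 15.6 = 1.5
x=5: ŷ = 3 + 4.2·5 = 24; e = 22.1 − 24 = -1.9
x=7: ŷ = 3 + 4.2·7 = 32.4; e = 30.7 − 32.4 = -1.7
x=9: ŷ = 3 + 4.2·9 = 40.8; e = 40.5 − 40.8 = -0.3
x=11: ŷ = 3 + 4.2·11 = 49.2; e = 52.2 − 49.2 = 3
x=13: ŷ = 3 + 4.2·13 = 57.6; e = 59.8 − 57.6 = 2.2
x=15: ŷ = 3 + 4.2·15 = 66; e = 63.2 − 66 = -2.8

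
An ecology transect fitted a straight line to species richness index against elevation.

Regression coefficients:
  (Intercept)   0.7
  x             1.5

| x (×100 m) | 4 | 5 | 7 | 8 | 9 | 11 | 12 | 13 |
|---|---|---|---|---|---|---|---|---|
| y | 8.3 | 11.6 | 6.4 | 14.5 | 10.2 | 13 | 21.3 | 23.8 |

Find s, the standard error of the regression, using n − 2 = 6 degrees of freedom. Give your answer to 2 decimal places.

s = 3.95

x=4: ŷ = 0.7 + 1.5·4 = 6.7; e = 8.3 − 6.7 = 1.6
x=5: ŷ = 0.7 + 1.5·5 = 8.2; e = 11.6 − 8.2 = 3.4
x=7: ŷ = 0.7 + 1.5·7 = 11.2; e = 6.4 − 11.2 = -4.8
x=8: ŷ = 0.7 + 1.5·8 = 12.7; e = 14.5 − 12.7 = 1.8
x=9: ŷ = 0.7 + 1.5·9 = 14.2; e = 10.2 − 14.2 = -4
x=11: ŷ = 0.7 + 1.5·11 = 17.2; e = 13 − 17.2 = -4.2
x=12: ŷ = 0.7 + 1.5·12 = 18.7; e = 21.3 − 18.7 = 2.6
x=13: ŷ = 0.7 + 1.5·13 = 20.2; e = 23.8 − 20.2 = 3.6
SSE = 2.56 + 11.56 + 23.04 + 3.24 + 16 + 17.64 + 6.76 + 12.96 = 93.76
s = √(93.76/6) = √15.6267 ≈ 3.95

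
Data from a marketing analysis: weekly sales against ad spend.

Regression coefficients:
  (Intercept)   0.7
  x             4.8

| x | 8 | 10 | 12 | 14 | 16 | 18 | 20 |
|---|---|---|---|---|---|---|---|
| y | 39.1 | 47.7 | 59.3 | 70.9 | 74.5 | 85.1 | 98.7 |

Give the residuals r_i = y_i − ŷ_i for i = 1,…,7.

0, -1, 1, 3, -3, -2, 2

x=8: ŷ = 0.7 + 4.8·8 = 39.1; r = 39.1 − 39.1 = 0
x=10: ŷ = 0.7 + 4.8·10 = 48.7; r = 47.7 − 48.7 = -1
x=12: ŷ = 0.7 + 4.8·12 = 58.3; r = 59.3 − 58.3 = 1
x=14: ŷ = 0.7 + 4.8·14 = 67.9; r = 70.9 − 67.9 = 3
x=16: ŷ = 0.7 + 4.8·16 = 77.5; r = 74.5 − 77.5 = -3
x=18: ŷ = 0.7 + 4.8·18 = 87.1; r = 85.1 − 87.1 = -2
x=20: ŷ = 0.7 + 4.8·20 = 96.7; r = 98.7 − 96.7 = 2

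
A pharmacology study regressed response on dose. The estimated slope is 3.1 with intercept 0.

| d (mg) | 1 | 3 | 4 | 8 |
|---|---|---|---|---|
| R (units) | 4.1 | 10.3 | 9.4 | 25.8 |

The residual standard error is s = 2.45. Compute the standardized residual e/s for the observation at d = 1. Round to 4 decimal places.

0.4082

ŷ = 3.1·1 = 3.1
e = 4.1 − 3.1 = 1
e/s = 1 / 2.45 = 0.4082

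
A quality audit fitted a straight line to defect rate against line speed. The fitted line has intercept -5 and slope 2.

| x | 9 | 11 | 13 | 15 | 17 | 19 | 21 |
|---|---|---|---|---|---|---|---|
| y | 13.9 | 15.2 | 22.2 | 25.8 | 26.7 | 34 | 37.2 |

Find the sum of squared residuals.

x=9: ŷ = -5 + 2·9 = 13; e = 13.9 − 13 = 0.9
x=11: ŷ = -5 + 2·11 = 17; e = 15.2 − 17 = -1.8
x=13: ŷ = -5 + 2·13 = 21; e = 22.2 − 21 = 1.2
x=15: ŷ = -5 + 2·15 = 25; e = 25.8 − 25 = 0.8
x=17: ŷ = -5 + 2·17 = 29; e = 26.7 − 29 = -2.3
x=19: ŷ = -5 + 2·19 = 33; e = 34 − 33 = 1
x=21: ŷ = -5 + 2·21 = 37; e = 37.2 − 37 = 0.2
SSE = 0.81 + 3.24 + 1.44 + 0.64 + 5.29 + 1 + 0.04 = 12.46

SSE = 12.46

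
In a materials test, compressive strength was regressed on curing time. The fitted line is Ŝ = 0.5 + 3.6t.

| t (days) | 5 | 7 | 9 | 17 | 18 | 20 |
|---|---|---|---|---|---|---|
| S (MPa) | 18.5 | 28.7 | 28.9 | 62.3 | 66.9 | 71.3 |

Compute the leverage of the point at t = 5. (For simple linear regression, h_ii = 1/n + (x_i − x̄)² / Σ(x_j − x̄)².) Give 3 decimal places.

t̄ = (5 + 7 + 9 + 17 + 18 + 20)/6 = 12.6667
Σ(t − t̄)² = 58.7778 + 32.1111 + 13.4444 + 18.7778 + 28.4444 + 53.7778 = 205.333
h = 1/6 + (-7.66667)²/205.333 = 0.166667 + 0.286255 = 0.453

h = 0.453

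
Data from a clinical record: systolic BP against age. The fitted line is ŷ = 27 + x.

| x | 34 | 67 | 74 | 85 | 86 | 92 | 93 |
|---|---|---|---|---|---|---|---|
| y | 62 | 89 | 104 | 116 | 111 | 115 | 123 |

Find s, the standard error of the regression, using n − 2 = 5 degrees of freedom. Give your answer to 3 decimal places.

x=34: ŷ = 27 + 34 = 61; e = 62 − 61 = 1
x=67: ŷ = 27 + 67 = 94; e = 89 − 94 = -5
x=74: ŷ = 27 + 74 = 101; e = 104 − 101 = 3
x=85: ŷ = 27 + 85 = 112; e = 116 − 112 = 4
x=86: ŷ = 27 + 86 = 113; e = 111 − 113 = -2
x=92: ŷ = 27 + 92 = 119; e = 115 − 119 = -4
x=93: ŷ = 27 + 93 = 120; e = 123 − 120 = 3
SSE = 1 + 25 + 9 + 16 + 4 + 16 + 9 = 80
s = √(80/5) = √16 ≈ 4.000

s = 4.000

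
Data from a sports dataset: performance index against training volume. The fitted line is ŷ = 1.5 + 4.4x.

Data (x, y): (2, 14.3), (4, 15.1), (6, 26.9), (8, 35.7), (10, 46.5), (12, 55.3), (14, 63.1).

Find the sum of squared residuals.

x=2: ŷ = 1.5 + 4.4·2 = 10.3; e = 14.3 − 10.3 = 4
x=4: ŷ = 1.5 + 4.4·4 = 19.1; e = 15.1 − 19.1 = -4
x=6: ŷ = 1.5 + 4.4·6 = 27.9; e = 26.9 − 27.9 = -1
x=8: ŷ = 1.5 + 4.4·8 = 36.7; e = 35.7 − 36.7 = -1
x=10: ŷ = 1.5 + 4.4·10 = 45.5; e = 46.5 − 45.5 = 1
x=12: ŷ = 1.5 + 4.4·12 = 54.3; e = 55.3 − 54.3 = 1
x=14: ŷ = 1.5 + 4.4·14 = 63.1; e = 63.1 − 63.1 = 0
SSE = 16 + 16 + 1 + 1 + 1 + 1 + 0 = 36

SSE = 36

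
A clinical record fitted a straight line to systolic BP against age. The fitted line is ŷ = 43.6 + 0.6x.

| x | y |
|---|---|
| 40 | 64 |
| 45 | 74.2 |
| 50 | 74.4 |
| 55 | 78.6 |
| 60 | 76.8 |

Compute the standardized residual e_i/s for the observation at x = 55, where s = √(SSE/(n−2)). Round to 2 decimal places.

0.56

x=40: ŷ = 43.6 + 0.6·40 = 67.6; e = 64 − 67.6 = -3.6
x=45: ŷ = 43.6 + 0.6·45 = 70.6; e = 74.2 − 70.6 = 3.6
x=50: ŷ = 43.6 + 0.6·50 = 73.6; e = 74.4 − 73.6 = 0.8
x=55: ŷ = 43.6 + 0.6·55 = 76.6; e = 78.6 − 76.6 = 2
x=60: ŷ = 43.6 + 0.6·60 = 79.6; e = 76.8 − 79.6 = -2.8
SSE = 12.96 + 12.96 + 0.64 + 4 + 7.84 = 38.4
s = √(38.4/3) = 3.57771
e/s = 2 / 3.57771 = 0.56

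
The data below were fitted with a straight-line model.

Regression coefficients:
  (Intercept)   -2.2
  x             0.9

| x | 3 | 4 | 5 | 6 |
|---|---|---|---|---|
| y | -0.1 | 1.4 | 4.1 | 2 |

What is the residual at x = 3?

ŷ = -2.2 + 0.9·3 = 0.5
e = -0.1 − 0.5 = -0.6

e = -0.6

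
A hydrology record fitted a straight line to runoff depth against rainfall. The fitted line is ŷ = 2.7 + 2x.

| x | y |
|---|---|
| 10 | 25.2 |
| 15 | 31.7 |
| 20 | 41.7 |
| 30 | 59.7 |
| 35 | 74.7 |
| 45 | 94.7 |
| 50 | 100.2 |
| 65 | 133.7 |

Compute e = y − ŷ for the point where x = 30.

e = -3

ŷ = 2.7 + 2·30 = 62.7
e = 59.7 − 62.7 = -3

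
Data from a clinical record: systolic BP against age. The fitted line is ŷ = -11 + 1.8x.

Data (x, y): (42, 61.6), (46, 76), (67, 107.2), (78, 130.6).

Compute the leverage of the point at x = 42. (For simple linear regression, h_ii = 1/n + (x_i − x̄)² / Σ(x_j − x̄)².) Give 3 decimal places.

x̄ = (42 + 46 + 67 + 78)/4 = 58.25
Σ(x − x̄)² = 264.062 + 150.062 + 76.5625 + 390.062 = 880.75
h = 1/4 + (-16.25)²/880.75 = 0.25 + 0.299815 = 0.550

h = 0.550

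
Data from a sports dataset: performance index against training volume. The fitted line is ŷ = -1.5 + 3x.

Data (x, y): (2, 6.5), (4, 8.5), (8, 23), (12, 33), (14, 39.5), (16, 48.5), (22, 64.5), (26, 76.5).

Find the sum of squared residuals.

SSE = 15.5

x=2: ŷ = -1.5 + 3·2 = 4.5; r = 6.5 − 4.5 = 2
x=4: ŷ = -1.5 + 3·4 = 10.5; r = 8.5 − 10.5 = -2
x=8: ŷ = -1.5 + 3·8 = 22.5; r = 23 − 22.5 = 0.5
x=12: ŷ = -1.5 + 3·12 = 34.5; r = 33 − 34.5 = -1.5
x=14: ŷ = -1.5 + 3·14 = 40.5; r = 39.5 − 40.5 = -1
x=16: ŷ = -1.5 + 3·16 = 46.5; r = 48.5 − 46.5 = 2
x=22: ŷ = -1.5 + 3·22 = 64.5; r = 64.5 − 64.5 = 0
x=26: ŷ = -1.5 + 3·26 = 76.5; r = 76.5 − 76.5 = 0
SSE = 4 + 4 + 0.25 + 2.25 + 1 + 4 + 0 + 0 = 15.5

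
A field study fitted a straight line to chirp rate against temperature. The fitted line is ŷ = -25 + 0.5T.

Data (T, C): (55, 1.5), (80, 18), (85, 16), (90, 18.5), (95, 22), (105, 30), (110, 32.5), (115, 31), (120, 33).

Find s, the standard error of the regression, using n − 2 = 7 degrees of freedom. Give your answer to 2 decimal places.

s = 2.19

T=55: ŷ = -25 + 0.5·55 = 2.5; e = 1.5 − 2.5 = -1
T=80: ŷ = -25 + 0.5·80 = 15; e = 18 − 15 = 3
T=85: ŷ = -25 + 0.5·85 = 17.5; e = 16 − 17.5 = -1.5
T=90: ŷ = -25 + 0.5·90 = 20; e = 18.5 − 20 = -1.5
T=95: ŷ = -25 + 0.5·95 = 22.5; e = 22 − 22.5 = -0.5
T=105: ŷ = -25 + 0.5·105 = 27.5; e = 30 − 27.5 = 2.5
T=110: ŷ = -25 + 0.5·110 = 30; e = 32.5 − 30 = 2.5
T=115: ŷ = -25 + 0.5·115 = 32.5; e = 31 − 32.5 = -1.5
T=120: ŷ = -25 + 0.5·120 = 35; e = 33 − 35 = -2
SSE = 1 + 9 + 2.25 + 2.25 + 0.25 + 6.25 + 6.25 + 2.25 + 4 = 33.5
s = √(33.5/7) = √4.78571 ≈ 2.19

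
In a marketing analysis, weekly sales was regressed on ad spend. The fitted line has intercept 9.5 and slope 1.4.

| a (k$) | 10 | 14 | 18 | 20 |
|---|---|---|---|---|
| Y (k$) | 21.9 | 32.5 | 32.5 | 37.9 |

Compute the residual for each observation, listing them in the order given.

-1.6, 3.4, -2.2, 0.4

a=10: ŷ = 9.5 + 1.4·10 = 23.5; r = 21.9 − 23.5 = -1.6
a=14: ŷ = 9.5 + 1.4·14 = 29.1; r = 32.5 − 29.1 = 3.4
a=18: ŷ = 9.5 + 1.4·18 = 34.7; r = 32.5 − 34.7 = -2.2
a=20: ŷ = 9.5 + 1.4·20 = 37.5; r = 37.9 − 37.5 = 0.4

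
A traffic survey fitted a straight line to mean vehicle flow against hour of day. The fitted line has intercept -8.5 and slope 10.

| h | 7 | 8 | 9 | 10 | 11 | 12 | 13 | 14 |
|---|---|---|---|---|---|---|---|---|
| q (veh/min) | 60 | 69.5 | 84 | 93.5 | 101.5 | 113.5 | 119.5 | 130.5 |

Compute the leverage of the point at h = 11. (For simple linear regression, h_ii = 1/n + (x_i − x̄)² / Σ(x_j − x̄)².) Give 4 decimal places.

h̄ = (7 + 8 + 9 + 10 + 11 + 12 + 13 + 14)/8 = 10.5
Σ(h − h̄)² = 12.25 + 6.25 + 2.25 + 0.25 + 0.25 + 2.25 + 6.25 + 12.25 = 42
h = 1/8 + (0.5)²/42 = 0.125 + 0.00595238 = 0.1310

h = 0.1310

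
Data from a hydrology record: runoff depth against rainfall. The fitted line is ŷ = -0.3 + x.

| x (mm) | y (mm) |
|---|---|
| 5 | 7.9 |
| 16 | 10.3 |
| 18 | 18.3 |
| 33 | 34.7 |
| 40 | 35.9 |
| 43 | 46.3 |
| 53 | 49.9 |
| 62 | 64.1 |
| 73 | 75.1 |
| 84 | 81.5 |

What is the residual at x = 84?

r = -2.2

ŷ = -0.3 + 84 = 83.7
r = 81.5 − 83.7 = -2.2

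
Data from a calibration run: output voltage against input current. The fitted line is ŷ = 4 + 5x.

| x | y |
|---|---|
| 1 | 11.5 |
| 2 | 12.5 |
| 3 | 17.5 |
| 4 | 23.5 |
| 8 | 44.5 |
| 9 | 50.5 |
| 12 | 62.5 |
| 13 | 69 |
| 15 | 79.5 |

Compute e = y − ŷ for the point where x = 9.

e = 1.5

ŷ = 4 + 5·9 = 49
e = 50.5 − 49 = 1.5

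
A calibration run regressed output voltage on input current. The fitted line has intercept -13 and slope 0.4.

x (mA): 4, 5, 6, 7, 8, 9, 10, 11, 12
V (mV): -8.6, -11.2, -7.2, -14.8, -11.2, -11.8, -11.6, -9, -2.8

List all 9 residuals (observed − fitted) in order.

2.8, -0.2, 3.4, -4.6, -1.4, -2.4, -2.6, -0.4, 5.4

x=4: ŷ = -13 + 0.4·4 = -11.4; r = -8.6 − (-11.4) = 2.8
x=5: ŷ = -13 + 0.4·5 = -11; r = -11.2 − (-11) = -0.2
x=6: ŷ = -13 + 0.4·6 = -10.6; r = -7.2 − (-10.6) = 3.4
x=7: ŷ = -13 + 0.4·7 = -10.2; r = -14.8 − (-10.2) = -4.6
x=8: ŷ = -13 + 0.4·8 = -9.8; r = -11.2 − (-9.8) = -1.4
x=9: ŷ = -13 + 0.4·9 = -9.4; r = -11.8 − (-9.4) = -2.4
x=10: ŷ = -13 + 0.4·10 = -9; r = -11.6 − (-9) = -2.6
x=11: ŷ = -13 + 0.4·11 = -8.6; r = -9 − (-8.6) = -0.4
x=12: ŷ = -13 + 0.4·12 = -8.2; r = -2.8 − (-8.2) = 5.4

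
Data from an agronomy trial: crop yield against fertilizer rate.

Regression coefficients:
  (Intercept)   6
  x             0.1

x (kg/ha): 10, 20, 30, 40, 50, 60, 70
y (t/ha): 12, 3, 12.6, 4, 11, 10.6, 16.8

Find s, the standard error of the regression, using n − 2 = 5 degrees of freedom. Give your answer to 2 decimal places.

x=10: ŷ = 6 + 0.1·10 = 7; e = 12 − 7 = 5
x=20: ŷ = 6 + 0.1·20 = 8; e = 3 − 8 = -5
x=30: ŷ = 6 + 0.1·30 = 9; e = 12.6 − 9 = 3.6
x=40: ŷ = 6 + 0.1·40 = 10; e = 4 − 10 = -6
x=50: ŷ = 6 + 0.1·50 = 11; e = 11 − 11 = 0
x=60: ŷ = 6 + 0.1·60 = 12; e = 10.6 − 12 = -1.4
x=70: ŷ = 6 + 0.1·70 = 13; e = 16.8 − 13 = 3.8
SSE = 25 + 25 + 12.96 + 36 + 0 + 1.96 + 14.44 = 115.36
s = √(115.36/5) = √23.072 ≈ 4.80

s = 4.80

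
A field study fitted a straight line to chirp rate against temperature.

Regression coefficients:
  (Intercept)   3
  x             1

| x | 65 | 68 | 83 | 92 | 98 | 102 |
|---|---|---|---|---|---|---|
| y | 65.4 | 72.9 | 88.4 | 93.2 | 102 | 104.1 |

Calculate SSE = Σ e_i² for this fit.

x=65: ŷ = 3 + 65 = 68; e = 65.4 − 68 = -2.6
x=68: ŷ = 3 + 68 = 71; e = 72.9 − 71 = 1.9
x=83: ŷ = 3 + 83 = 86; e = 88.4 − 86 = 2.4
x=92: ŷ = 3 + 92 = 95; e = 93.2 − 95 = -1.8
x=98: ŷ = 3 + 98 = 101; e = 102 − 101 = 1
x=102: ŷ = 3 + 102 = 105; e = 104.1 − 105 = -0.9
SSE = 6.76 + 3.61 + 5.76 + 3.24 + 1 + 0.81 = 21.18

SSE = 21.18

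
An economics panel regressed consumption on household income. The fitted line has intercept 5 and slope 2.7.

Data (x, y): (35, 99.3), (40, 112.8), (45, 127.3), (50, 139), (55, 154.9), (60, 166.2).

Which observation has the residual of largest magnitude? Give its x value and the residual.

x = 55, r = 1.4

x=35: ŷ = 5 + 2.7·35 = 99.5; r = 99.3 − 99.5 = -0.2
x=40: ŷ = 5 + 2.7·40 = 113; r = 112.8 − 113 = -0.2
x=45: ŷ = 5 + 2.7·45 = 126.5; r = 127.3 − 126.5 = 0.8
x=50: ŷ = 5 + 2.7·50 = 140; r = 139 − 140 = -1
x=55: ŷ = 5 + 2.7·55 = 153.5; r = 154.9 − 153.5 = 1.4
x=60: ŷ = 5 + 2.7·60 = 167; r = 166.2 − 167 = -0.8
Largest |r| is 1.4 at x = 55, residual 1.4.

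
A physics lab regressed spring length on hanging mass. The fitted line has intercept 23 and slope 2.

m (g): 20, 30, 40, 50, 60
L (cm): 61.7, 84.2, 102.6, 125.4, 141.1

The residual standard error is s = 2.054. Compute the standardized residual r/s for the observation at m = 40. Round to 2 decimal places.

-0.19

ŷ = 23 + 2·40 = 103
r = 102.6 − 103 = -0.4
r/s = -0.4 / 2.054 = -0.19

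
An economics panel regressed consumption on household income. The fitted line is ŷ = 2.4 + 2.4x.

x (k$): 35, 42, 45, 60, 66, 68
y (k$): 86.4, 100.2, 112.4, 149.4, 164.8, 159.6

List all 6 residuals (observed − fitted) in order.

0, -3, 2, 3, 4, -6

x=35: ŷ = 2.4 + 2.4·35 = 86.4; r = 86.4 − 86.4 = 0
x=42: ŷ = 2.4 + 2.4·42 = 103.2; r = 100.2 − 103.2 = -3
x=45: ŷ = 2.4 + 2.4·45 = 110.4; r = 112.4 − 110.4 = 2
x=60: ŷ = 2.4 + 2.4·60 = 146.4; r = 149.4 − 146.4 = 3
x=66: ŷ = 2.4 + 2.4·66 = 160.8; r = 164.8 − 160.8 = 4
x=68: ŷ = 2.4 + 2.4·68 = 165.6; r = 159.6 − 165.6 = -6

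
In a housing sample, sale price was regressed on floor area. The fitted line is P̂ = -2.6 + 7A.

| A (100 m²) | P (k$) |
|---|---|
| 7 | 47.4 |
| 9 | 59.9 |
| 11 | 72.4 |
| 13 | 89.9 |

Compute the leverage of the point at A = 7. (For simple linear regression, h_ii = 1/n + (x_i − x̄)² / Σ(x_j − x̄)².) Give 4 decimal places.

h = 0.7000

Ā = (7 + 9 + 11 + 13)/4 = 10
Σ(A − Ā)² = 9 + 1 + 1 + 9 = 20
h = 1/4 + (-3)²/20 = 0.25 + 0.45 = 0.7000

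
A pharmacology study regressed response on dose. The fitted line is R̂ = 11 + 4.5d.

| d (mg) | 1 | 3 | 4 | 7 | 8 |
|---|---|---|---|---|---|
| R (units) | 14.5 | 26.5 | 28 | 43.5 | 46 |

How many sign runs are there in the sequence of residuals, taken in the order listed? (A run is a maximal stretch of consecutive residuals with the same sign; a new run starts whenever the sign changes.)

d=1: R̂ = 11 + 4.5·1 = 15.5; e = 14.5 − 15.5 = -1
d=3: R̂ = 11 + 4.5·3 = 24.5; e = 26.5 − 24.5 = 2
d=4: R̂ = 11 + 4.5·4 = 29; e = 28 − 29 = -1
d=7: R̂ = 11 + 4.5·7 = 42.5; e = 43.5 − 42.5 = 1
d=8: R̂ = 11 + 4.5·8 = 47; e = 46 − 47 = -1
Signs: − + − + −
Runs: −×1, +×1, −×1, +×1, −×1 → 5

5 runs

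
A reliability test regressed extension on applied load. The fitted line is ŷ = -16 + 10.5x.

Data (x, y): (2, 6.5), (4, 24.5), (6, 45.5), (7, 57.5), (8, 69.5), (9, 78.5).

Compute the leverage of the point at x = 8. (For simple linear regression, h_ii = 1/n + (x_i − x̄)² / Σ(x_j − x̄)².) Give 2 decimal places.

h = 0.28

x̄ = (2 + 4 + 6 + 7 + 8 + 9)/6 = 6
Σ(x − x̄)² = 16 + 4 + 0 + 1 + 4 + 9 = 34
h = 1/6 + (2)²/34 = 0.166667 + 0.117647 = 0.28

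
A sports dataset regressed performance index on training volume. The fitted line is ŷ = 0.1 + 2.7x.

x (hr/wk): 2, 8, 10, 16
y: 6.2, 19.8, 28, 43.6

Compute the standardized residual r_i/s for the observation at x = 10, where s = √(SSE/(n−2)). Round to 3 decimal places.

x=2: ŷ = 0.1 + 2.7·2 = 5.5; r = 6.2 − 5.5 = 0.7
x=8: ŷ = 0.1 + 2.7·8 = 21.7; r = 19.8 − 21.7 = -1.9
x=10: ŷ = 0.1 + 2.7·10 = 27.1; r = 28 − 27.1 = 0.9
x=16: ŷ = 0.1 + 2.7·16 = 43.3; r = 43.6 − 43.3 = 0.3
SSE = 0.49 + 3.61 + 0.81 + 0.09 = 5
s = √(5/2) = 1.58114
r/s = 0.9 / 1.58114 = 0.569

0.569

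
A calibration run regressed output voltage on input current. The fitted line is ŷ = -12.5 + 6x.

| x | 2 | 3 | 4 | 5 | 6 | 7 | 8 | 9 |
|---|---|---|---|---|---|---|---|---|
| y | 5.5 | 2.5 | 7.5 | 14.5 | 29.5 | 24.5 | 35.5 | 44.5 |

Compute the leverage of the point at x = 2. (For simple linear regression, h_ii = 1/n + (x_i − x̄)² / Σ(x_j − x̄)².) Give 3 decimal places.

h = 0.417

x̄ = (2 + 3 + 4 + 5 + 6 + 7 + 8 + 9)/8 = 5.5
Σ(x − x̄)² = 12.25 + 6.25 + 2.25 + 0.25 + 0.25 + 2.25 + 6.25 + 12.25 = 42
h = 1/8 + (-3.5)²/42 = 0.125 + 0.291667 = 0.417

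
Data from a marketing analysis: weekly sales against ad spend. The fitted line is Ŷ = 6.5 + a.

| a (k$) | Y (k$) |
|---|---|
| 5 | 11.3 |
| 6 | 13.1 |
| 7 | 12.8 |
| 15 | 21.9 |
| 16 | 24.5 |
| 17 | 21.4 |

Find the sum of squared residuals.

a=5: Ŷ = 6.5 + 5 = 11.5; r = 11.3 − 11.5 = -0.2
a=6: Ŷ = 6.5 + 6 = 12.5; r = 13.1 − 12.5 = 0.6
a=7: Ŷ = 6.5 + 7 = 13.5; r = 12.8 − 13.5 = -0.7
a=15: Ŷ = 6.5 + 15 = 21.5; r = 21.9 − 21.5 = 0.4
a=16: Ŷ = 6.5 + 16 = 22.5; r = 24.5 − 22.5 = 2
a=17: Ŷ = 6.5 + 17 = 23.5; r = 21.4 − 23.5 = -2.1
SSE = 0.04 + 0.36 + 0.49 + 0.16 + 4 + 4.41 = 9.46

SSE = 9.46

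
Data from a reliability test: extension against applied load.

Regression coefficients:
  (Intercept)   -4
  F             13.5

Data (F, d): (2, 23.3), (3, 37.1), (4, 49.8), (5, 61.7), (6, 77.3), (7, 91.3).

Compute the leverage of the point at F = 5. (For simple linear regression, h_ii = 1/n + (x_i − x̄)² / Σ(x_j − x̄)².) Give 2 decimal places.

h = 0.18

F̄ = (2 + 3 + 4 + 5 + 6 + 7)/6 = 4.5
Σ(F − F̄)² = 6.25 + 2.25 + 0.25 + 0.25 + 2.25 + 6.25 = 17.5
h = 1/6 + (0.5)²/17.5 = 0.166667 + 0.0142857 = 0.18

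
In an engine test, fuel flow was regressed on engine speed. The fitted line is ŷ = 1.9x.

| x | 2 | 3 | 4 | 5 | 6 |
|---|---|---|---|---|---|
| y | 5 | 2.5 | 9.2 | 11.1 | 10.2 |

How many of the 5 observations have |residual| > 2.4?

x=2: ŷ = 1.9·2 = 3.8; e = 5 − 3.8 = 1.2
x=3: ŷ = 1.9·3 = 5.7; e = 2.5 − 5.7 = -3.2
x=4: ŷ = 1.9·4 = 7.6; e = 9.2 − 7.6 = 1.6
x=5: ŷ = 1.9·5 = 9.5; e = 11.1 − 9.5 = 1.6
x=6: ŷ = 1.9·6 = 11.4; e = 10.2 − 11.4 = -1.2
|e| > 2.4: x=3 (|e|=3.2) → 1

1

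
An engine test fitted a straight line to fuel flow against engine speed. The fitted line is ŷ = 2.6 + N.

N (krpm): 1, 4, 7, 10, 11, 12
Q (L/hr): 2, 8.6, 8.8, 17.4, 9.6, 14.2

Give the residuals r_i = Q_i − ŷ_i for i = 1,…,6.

-1.6, 2, -0.8, 4.8, -4, -0.4

N=1: ŷ = 2.6 + 1 = 3.6; r = 2 − 3.6 = -1.6
N=4: ŷ = 2.6 + 4 = 6.6; r = 8.6 − 6.6 = 2
N=7: ŷ = 2.6 + 7 = 9.6; r = 8.8 − 9.6 = -0.8
N=10: ŷ = 2.6 + 10 = 12.6; r = 17.4 − 12.6 = 4.8
N=11: ŷ = 2.6 + 11 = 13.6; r = 9.6 − 13.6 = -4
N=12: ŷ = 2.6 + 12 = 14.6; r = 14.2 − 14.6 = -0.4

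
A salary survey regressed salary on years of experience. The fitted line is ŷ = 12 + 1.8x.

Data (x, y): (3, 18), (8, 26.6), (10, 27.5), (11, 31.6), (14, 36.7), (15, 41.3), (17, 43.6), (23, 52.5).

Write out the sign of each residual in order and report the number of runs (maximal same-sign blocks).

x=3: ŷ = 12 + 1.8·3 = 17.4; e = 18 − 17.4 = 0.6
x=8: ŷ = 12 + 1.8·8 = 26.4; e = 26.6 − 26.4 = 0.2
x=10: ŷ = 12 + 1.8·10 = 30; e = 27.5 − 30 = -2.5
x=11: ŷ = 12 + 1.8·11 = 31.8; e = 31.6 − 31.8 = -0.2
x=14: ŷ = 12 + 1.8·14 = 37.2; e = 36.7 − 37.2 = -0.5
x=15: ŷ = 12 + 1.8·15 = 39; e = 41.3 − 39 = 2.3
x=17: ŷ = 12 + 1.8·17 = 42.6; e = 43.6 − 42.6 = 1
x=23: ŷ = 12 + 1.8·23 = 53.4; e = 52.5 − 53.4 = -0.9
Signs: + + − − − + + −
Runs: +×2, −×3, +×2, −×1 → 4

4 runs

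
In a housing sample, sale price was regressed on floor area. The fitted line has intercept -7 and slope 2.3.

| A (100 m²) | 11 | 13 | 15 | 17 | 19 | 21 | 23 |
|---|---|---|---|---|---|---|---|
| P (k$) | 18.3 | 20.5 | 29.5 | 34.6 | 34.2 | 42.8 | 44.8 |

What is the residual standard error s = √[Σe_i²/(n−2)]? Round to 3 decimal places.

A=11: P̂ = -7 + 2.3·11 = 18.3; e = 18.3 − 18.3 = 0
A=13: P̂ = -7 + 2.3·13 = 22.9; e = 20.5 − 22.9 = -2.4
A=15: P̂ = -7 + 2.3·15 = 27.5; e = 29.5 − 27.5 = 2
A=17: P̂ = -7 + 2.3·17 = 32.1; e = 34.6 − 32.1 = 2.5
A=19: P̂ = -7 + 2.3·19 = 36.7; e = 34.2 − 36.7 = -2.5
A=21: P̂ = -7 + 2.3·21 = 41.3; e = 42.8 − 41.3 = 1.5
A=23: P̂ = -7 + 2.3·23 = 45.9; e = 44.8 − 45.9 = -1.1
SSE = 0 + 5.76 + 4 + 6.25 + 6.25 + 2.25 + 1.21 = 25.72
s = √(25.72/5) = √5.144 ≈ 2.268

s = 2.268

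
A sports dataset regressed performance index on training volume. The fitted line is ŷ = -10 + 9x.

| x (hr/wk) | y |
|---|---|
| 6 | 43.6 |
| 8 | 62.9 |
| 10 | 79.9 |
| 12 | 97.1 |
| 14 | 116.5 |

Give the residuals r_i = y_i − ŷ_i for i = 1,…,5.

x=6: ŷ = -10 + 9·6 = 44; r = 43.6 − 44 = -0.4
x=8: ŷ = -10 + 9·8 = 62; r = 62.9 − 62 = 0.9
x=10: ŷ = -10 + 9·10 = 80; r = 79.9 − 80 = -0.1
x=12: ŷ = -10 + 9·12 = 98; r = 97.1 − 98 = -0.9
x=14: ŷ = -10 + 9·14 = 116; r = 116.5 − 116 = 0.5

-0.4, 0.9, -0.1, -0.9, 0.5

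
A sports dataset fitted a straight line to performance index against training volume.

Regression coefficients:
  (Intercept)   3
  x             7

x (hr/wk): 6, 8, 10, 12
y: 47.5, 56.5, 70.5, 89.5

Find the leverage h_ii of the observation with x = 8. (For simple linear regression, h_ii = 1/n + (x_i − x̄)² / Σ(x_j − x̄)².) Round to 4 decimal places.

x̄ = (6 + 8 + 10 + 12)/4 = 9
Σ(x − x̄)² = 9 + 1 + 1 + 9 = 20
h = 1/4 + (-1)²/20 = 0.25 + 0.05 = 0.3000

h = 0.3000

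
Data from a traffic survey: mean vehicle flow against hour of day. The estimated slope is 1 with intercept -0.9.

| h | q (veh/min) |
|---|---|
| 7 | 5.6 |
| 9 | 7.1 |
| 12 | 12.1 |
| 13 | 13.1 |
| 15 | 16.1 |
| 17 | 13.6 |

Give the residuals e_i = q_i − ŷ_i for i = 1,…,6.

-0.5, -1, 1, 1, 2, -2.5

h=7: ŷ = -0.9 + 7 = 6.1; e = 5.6 − 6.1 = -0.5
h=9: ŷ = -0.9 + 9 = 8.1; e = 7.1 − 8.1 = -1
h=12: ŷ = -0.9 + 12 = 11.1; e = 12.1 − 11.1 = 1
h=13: ŷ = -0.9 + 13 = 12.1; e = 13.1 − 12.1 = 1
h=15: ŷ = -0.9 + 15 = 14.1; e = 16.1 − 14.1 = 2
h=17: ŷ = -0.9 + 17 = 16.1; e = 13.6 − 16.1 = -2.5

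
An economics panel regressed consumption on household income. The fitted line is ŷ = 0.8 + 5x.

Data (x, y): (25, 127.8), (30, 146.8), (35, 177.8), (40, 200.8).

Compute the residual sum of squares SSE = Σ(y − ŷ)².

SSE = 24

x=25: ŷ = 0.8 + 5·25 = 125.8; r = 127.8 − 125.8 = 2
x=30: ŷ = 0.8 + 5·30 = 150.8; r = 146.8 − 150.8 = -4
x=35: ŷ = 0.8 + 5·35 = 175.8; r = 177.8 − 175.8 = 2
x=40: ŷ = 0.8 + 5·40 = 200.8; r = 200.8 − 200.8 = 0
SSE = 4 + 16 + 4 + 0 = 24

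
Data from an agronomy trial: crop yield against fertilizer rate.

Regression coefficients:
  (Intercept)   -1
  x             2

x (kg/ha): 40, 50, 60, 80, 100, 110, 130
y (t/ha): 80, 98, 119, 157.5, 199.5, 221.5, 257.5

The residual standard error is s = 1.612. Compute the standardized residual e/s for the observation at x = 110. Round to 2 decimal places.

1.55

ŷ = -1 + 2·110 = 219
e = 221.5 − 219 = 2.5
e/s = 2.5 / 1.612 = 1.55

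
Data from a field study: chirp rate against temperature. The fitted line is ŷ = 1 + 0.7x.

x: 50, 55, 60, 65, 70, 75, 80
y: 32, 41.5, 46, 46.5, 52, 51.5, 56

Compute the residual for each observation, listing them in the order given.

-4, 2, 3, 0, 2, -2, -1

x=50: ŷ = 1 + 0.7·50 = 36; r = 32 − 36 = -4
x=55: ŷ = 1 + 0.7·55 = 39.5; r = 41.5 − 39.5 = 2
x=60: ŷ = 1 + 0.7·60 = 43; r = 46 − 43 = 3
x=65: ŷ = 1 + 0.7·65 = 46.5; r = 46.5 − 46.5 = 0
x=70: ŷ = 1 + 0.7·70 = 50; r = 52 − 50 = 2
x=75: ŷ = 1 + 0.7·75 = 53.5; r = 51.5 − 53.5 = -2
x=80: ŷ = 1 + 0.7·80 = 57; r = 56 − 57 = -1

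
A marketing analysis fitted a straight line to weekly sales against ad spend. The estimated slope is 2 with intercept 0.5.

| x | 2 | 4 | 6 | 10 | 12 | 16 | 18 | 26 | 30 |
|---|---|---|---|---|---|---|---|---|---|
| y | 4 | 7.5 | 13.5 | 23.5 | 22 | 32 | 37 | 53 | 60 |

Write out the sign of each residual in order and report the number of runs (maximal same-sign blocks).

5 runs

x=2: ŷ = 0.5 + 2·2 = 4.5; r = 4 − 4.5 = -0.5
x=4: ŷ = 0.5 + 2·4 = 8.5; r = 7.5 − 8.5 = -1
x=6: ŷ = 0.5 + 2·6 = 12.5; r = 13.5 − 12.5 = 1
x=10: ŷ = 0.5 + 2·10 = 20.5; r = 23.5 − 20.5 = 3
x=12: ŷ = 0.5 + 2·12 = 24.5; r = 22 − 24.5 = -2.5
x=16: ŷ = 0.5 + 2·16 = 32.5; r = 32 − 32.5 = -0.5
x=18: ŷ = 0.5 + 2·18 = 36.5; r = 37 − 36.5 = 0.5
x=26: ŷ = 0.5 + 2·26 = 52.5; r = 53 − 52.5 = 0.5
x=30: ŷ = 0.5 + 2·30 = 60.5; r = 60 − 60.5 = -0.5
Signs: − − + + − − + + −
Runs: −×2, +×2, −×2, +×2, −×1 → 5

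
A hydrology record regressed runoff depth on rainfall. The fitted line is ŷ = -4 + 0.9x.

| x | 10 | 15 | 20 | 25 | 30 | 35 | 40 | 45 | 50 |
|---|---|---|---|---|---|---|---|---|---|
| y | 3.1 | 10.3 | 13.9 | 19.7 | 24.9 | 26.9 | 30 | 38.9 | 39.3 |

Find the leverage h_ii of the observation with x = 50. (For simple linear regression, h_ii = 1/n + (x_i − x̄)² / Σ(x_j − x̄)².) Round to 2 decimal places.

x̄ = (10 + 15 + 20 + 25 + 30 + 35 + 40 + 45 + 50)/9 = 30
Σ(x − x̄)² = 400 + 225 + 100 + 25 + 0 + 25 + 100 + 225 + 400 = 1500
h = 1/9 + (20)²/1500 = 0.111111 + 0.266667 = 0.38

h = 0.38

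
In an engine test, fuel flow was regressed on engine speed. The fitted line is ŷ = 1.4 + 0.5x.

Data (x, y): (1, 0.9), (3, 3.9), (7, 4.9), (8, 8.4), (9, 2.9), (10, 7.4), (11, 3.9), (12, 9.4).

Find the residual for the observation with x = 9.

e = -3

ŷ = 1.4 + 0.5·9 = 5.9
e = 2.9 − 5.9 = -3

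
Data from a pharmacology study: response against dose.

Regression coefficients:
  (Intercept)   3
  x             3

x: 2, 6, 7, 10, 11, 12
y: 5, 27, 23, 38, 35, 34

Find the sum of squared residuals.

SSE = 104

x=2: ŷ = 3 + 3·2 = 9; e = 5 − 9 = -4
x=6: ŷ = 3 + 3·6 = 21; e = 27 − 21 = 6
x=7: ŷ = 3 + 3·7 = 24; e = 23 − 24 = -1
x=10: ŷ = 3 + 3·10 = 33; e = 38 − 33 = 5
x=11: ŷ = 3 + 3·11 = 36; e = 35 − 36 = -1
x=12: ŷ = 3 + 3·12 = 39; e = 34 − 39 = -5
SSE = 16 + 36 + 1 + 25 + 1 + 25 = 104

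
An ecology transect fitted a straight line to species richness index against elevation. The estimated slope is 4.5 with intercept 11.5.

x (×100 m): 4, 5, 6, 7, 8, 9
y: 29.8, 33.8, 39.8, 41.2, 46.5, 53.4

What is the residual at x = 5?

ŷ = 11.5 + 4.5·5 = 34
e = 33.8 − 34 = -0.2

e = -0.2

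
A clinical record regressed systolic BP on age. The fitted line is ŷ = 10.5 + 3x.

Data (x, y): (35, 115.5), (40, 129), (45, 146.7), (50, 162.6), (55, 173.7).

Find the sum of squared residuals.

SSE = 11.34

x=35: ŷ = 10.5 + 3·35 = 115.5; e = 115.5 − 115.5 = 0
x=40: ŷ = 10.5 + 3·40 = 130.5; e = 129 − 130.5 = -1.5
x=45: ŷ = 10.5 + 3·45 = 145.5; e = 146.7 − 145.5 = 1.2
x=50: ŷ = 10.5 + 3·50 = 160.5; e = 162.6 − 160.5 = 2.1
x=55: ŷ = 10.5 + 3·55 = 175.5; e = 173.7 − 175.5 = -1.8
SSE = 0 + 2.25 + 1.44 + 4.41 + 3.24 = 11.34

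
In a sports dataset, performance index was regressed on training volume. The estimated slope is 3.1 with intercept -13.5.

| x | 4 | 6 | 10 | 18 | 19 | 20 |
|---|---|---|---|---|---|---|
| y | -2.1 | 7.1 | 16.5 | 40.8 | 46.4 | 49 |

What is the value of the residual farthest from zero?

x=4: ŷ = -13.5 + 3.1·4 = -1.1; r = -2.1 − (-1.1) = -1
x=6: ŷ = -13.5 + 3.1·6 = 5.1; r = 7.1 − 5.1 = 2
x=10: ŷ = -13.5 + 3.1·10 = 17.5; r = 16.5 − 17.5 = -1
x=18: ŷ = -13.5 + 3.1·18 = 42.3; r = 40.8 − 42.3 = -1.5
x=19: ŷ = -13.5 + 3.1·19 = 45.4; r = 46.4 − 45.4 = 1
x=20: ŷ = -13.5 + 3.1·20 = 48.5; r = 49 − 48.5 = 0.5
Largest |r| is 2 at x = 6, residual 2.

r = 2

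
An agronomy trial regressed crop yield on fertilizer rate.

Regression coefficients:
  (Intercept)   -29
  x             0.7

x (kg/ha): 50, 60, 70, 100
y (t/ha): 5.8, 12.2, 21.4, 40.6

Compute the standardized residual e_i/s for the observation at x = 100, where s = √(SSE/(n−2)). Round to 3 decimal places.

-0.338

x=50: ŷ = -29 + 0.7·50 = 6; e = 5.8 − 6 = -0.2
x=60: ŷ = -29 + 0.7·60 = 13; e = 12.2 − 13 = -0.8
x=70: ŷ = -29 + 0.7·70 = 20; e = 21.4 − 20 = 1.4
x=100: ŷ = -29 + 0.7·100 = 41; e = 40.6 − 41 = -0.4
SSE = 0.04 + 0.64 + 1.96 + 0.16 = 2.8
s = √(2.8/2) = 1.18322
e/s = -0.4 / 1.18322 = -0.338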